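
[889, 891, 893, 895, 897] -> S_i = 889 + 2*i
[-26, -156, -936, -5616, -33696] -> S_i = -26*6^i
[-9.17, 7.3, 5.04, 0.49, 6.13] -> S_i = Random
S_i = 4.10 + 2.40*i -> [4.1, 6.5, 8.9, 11.3, 13.7]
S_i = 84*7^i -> [84, 588, 4116, 28812, 201684]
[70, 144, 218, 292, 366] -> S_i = 70 + 74*i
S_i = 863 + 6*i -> [863, 869, 875, 881, 887]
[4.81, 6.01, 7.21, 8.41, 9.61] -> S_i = 4.81 + 1.20*i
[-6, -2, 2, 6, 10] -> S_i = -6 + 4*i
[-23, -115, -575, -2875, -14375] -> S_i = -23*5^i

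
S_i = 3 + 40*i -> [3, 43, 83, 123, 163]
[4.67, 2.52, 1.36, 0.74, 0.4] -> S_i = 4.67*0.54^i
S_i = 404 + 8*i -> [404, 412, 420, 428, 436]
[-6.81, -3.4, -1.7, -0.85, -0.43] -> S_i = -6.81*0.50^i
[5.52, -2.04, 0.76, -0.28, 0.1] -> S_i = 5.52*(-0.37)^i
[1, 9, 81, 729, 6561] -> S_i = 1*9^i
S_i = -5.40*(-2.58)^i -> [-5.4, 13.93, -35.94, 92.74, -239.26]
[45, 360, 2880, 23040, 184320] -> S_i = 45*8^i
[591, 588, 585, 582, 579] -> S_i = 591 + -3*i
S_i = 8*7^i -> [8, 56, 392, 2744, 19208]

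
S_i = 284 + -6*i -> [284, 278, 272, 266, 260]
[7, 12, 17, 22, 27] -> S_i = 7 + 5*i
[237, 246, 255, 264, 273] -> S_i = 237 + 9*i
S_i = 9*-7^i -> [9, -63, 441, -3087, 21609]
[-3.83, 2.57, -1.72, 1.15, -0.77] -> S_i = -3.83*(-0.67)^i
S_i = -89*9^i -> [-89, -801, -7209, -64881, -583929]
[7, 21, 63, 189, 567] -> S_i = 7*3^i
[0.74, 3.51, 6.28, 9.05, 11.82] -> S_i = 0.74 + 2.77*i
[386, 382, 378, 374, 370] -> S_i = 386 + -4*i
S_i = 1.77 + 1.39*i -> [1.77, 3.16, 4.55, 5.94, 7.33]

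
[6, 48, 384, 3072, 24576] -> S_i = 6*8^i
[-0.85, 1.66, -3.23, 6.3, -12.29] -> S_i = -0.85*(-1.95)^i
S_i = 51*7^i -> [51, 357, 2499, 17493, 122451]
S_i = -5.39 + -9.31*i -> [-5.39, -14.7, -24.01, -33.32, -42.63]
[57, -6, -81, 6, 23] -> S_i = Random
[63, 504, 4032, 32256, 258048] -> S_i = 63*8^i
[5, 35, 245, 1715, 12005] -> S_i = 5*7^i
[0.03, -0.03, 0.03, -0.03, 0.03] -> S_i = 0.03*(-0.99)^i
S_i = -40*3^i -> [-40, -120, -360, -1080, -3240]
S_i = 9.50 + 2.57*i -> [9.5, 12.07, 14.64, 17.21, 19.78]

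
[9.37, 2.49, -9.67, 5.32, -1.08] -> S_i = Random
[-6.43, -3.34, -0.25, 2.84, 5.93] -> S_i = -6.43 + 3.09*i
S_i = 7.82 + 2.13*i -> [7.82, 9.95, 12.08, 14.21, 16.34]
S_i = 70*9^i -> [70, 630, 5670, 51030, 459270]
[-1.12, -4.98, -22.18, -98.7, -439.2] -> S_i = -1.12*4.45^i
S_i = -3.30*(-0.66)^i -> [-3.3, 2.18, -1.44, 0.95, -0.63]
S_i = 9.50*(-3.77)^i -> [9.5, -35.82, 135.02, -509.04, 1919.06]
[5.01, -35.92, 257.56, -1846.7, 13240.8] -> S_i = 5.01*(-7.17)^i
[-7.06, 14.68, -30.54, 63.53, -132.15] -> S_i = -7.06*(-2.08)^i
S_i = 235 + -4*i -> [235, 231, 227, 223, 219]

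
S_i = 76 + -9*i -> [76, 67, 58, 49, 40]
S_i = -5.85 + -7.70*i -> [-5.85, -13.55, -21.25, -28.95, -36.65]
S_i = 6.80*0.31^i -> [6.8, 2.11, 0.65, 0.2, 0.06]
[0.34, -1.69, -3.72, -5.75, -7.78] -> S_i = 0.34 + -2.03*i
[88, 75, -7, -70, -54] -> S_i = Random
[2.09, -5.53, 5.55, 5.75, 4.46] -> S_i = Random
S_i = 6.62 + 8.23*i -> [6.62, 14.85, 23.08, 31.31, 39.54]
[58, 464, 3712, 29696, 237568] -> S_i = 58*8^i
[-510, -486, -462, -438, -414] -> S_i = -510 + 24*i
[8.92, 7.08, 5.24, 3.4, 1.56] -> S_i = 8.92 + -1.84*i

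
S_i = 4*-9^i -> [4, -36, 324, -2916, 26244]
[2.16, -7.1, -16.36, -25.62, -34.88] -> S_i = 2.16 + -9.26*i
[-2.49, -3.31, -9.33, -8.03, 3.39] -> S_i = Random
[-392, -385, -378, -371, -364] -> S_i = -392 + 7*i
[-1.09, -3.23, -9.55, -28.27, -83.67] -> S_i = -1.09*2.96^i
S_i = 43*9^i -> [43, 387, 3483, 31347, 282123]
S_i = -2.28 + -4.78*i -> [-2.28, -7.06, -11.84, -16.62, -21.4]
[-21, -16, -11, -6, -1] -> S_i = -21 + 5*i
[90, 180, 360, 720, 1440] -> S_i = 90*2^i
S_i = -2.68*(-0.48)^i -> [-2.68, 1.29, -0.62, 0.3, -0.14]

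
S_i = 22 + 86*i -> [22, 108, 194, 280, 366]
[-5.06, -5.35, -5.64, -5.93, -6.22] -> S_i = -5.06 + -0.29*i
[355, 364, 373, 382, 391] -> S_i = 355 + 9*i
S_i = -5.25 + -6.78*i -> [-5.25, -12.03, -18.81, -25.59, -32.37]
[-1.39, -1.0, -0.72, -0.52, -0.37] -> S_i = -1.39*0.72^i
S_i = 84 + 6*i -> [84, 90, 96, 102, 108]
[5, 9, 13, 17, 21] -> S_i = 5 + 4*i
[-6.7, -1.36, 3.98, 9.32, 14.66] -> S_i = -6.70 + 5.34*i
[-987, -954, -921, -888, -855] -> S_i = -987 + 33*i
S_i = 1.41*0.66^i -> [1.41, 0.93, 0.61, 0.41, 0.27]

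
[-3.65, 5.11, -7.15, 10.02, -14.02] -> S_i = -3.65*(-1.40)^i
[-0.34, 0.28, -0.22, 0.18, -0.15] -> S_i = -0.34*(-0.81)^i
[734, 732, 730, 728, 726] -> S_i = 734 + -2*i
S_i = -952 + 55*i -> [-952, -897, -842, -787, -732]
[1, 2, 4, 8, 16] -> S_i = 1*2^i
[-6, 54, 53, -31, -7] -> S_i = Random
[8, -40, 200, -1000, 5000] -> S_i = 8*-5^i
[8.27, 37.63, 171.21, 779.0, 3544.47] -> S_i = 8.27*4.55^i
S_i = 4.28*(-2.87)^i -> [4.28, -12.28, 35.25, -101.18, 290.38]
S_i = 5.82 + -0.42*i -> [5.82, 5.4, 4.98, 4.56, 4.14]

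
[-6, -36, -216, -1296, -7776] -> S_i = -6*6^i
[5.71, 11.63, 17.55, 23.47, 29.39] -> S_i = 5.71 + 5.92*i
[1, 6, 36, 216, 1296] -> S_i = 1*6^i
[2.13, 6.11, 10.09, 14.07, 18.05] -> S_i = 2.13 + 3.98*i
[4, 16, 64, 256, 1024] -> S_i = 4*4^i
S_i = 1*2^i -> [1, 2, 4, 8, 16]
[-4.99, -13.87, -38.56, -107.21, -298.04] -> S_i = -4.99*2.78^i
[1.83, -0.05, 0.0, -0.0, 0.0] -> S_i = 1.83*(-0.03)^i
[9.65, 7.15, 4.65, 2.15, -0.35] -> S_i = 9.65 + -2.50*i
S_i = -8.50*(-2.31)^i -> [-8.5, 19.64, -45.36, 104.77, -242.03]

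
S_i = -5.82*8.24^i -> [-5.82, -47.96, -395.16, -3256.15, -26830.69]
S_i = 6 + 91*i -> [6, 97, 188, 279, 370]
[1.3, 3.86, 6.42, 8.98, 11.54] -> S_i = 1.30 + 2.56*i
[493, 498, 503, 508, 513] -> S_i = 493 + 5*i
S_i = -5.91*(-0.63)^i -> [-5.91, 3.72, -2.35, 1.48, -0.93]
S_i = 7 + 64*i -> [7, 71, 135, 199, 263]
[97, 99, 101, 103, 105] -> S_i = 97 + 2*i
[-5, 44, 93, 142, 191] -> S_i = -5 + 49*i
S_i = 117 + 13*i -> [117, 130, 143, 156, 169]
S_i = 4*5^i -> [4, 20, 100, 500, 2500]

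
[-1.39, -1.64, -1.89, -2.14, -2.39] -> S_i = -1.39 + -0.25*i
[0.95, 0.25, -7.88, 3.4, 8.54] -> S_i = Random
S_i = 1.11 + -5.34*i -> [1.11, -4.23, -9.57, -14.91, -20.25]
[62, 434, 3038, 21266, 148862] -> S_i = 62*7^i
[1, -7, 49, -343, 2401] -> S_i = 1*-7^i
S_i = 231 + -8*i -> [231, 223, 215, 207, 199]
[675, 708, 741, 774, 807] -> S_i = 675 + 33*i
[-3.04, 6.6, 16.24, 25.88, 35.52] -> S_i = -3.04 + 9.64*i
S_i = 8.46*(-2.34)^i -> [8.46, -19.8, 46.32, -108.4, 253.65]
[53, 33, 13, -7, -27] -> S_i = 53 + -20*i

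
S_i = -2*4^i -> [-2, -8, -32, -128, -512]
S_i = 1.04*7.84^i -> [1.04, 8.15, 63.92, 501.17, 3929.14]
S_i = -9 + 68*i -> [-9, 59, 127, 195, 263]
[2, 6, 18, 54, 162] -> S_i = 2*3^i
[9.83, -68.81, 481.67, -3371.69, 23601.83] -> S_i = 9.83*(-7.00)^i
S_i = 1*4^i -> [1, 4, 16, 64, 256]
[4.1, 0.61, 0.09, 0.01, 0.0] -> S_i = 4.10*0.15^i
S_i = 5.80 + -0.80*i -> [5.8, 5.0, 4.2, 3.4, 2.6]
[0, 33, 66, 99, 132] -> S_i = 0 + 33*i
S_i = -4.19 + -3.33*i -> [-4.19, -7.52, -10.85, -14.18, -17.51]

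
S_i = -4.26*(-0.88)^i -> [-4.26, 3.75, -3.3, 2.9, -2.55]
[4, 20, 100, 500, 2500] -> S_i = 4*5^i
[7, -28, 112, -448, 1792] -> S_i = 7*-4^i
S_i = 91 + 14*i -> [91, 105, 119, 133, 147]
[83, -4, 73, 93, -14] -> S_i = Random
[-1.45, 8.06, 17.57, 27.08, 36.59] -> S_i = -1.45 + 9.51*i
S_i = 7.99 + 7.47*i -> [7.99, 15.46, 22.93, 30.4, 37.87]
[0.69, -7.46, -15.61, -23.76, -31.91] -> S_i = 0.69 + -8.15*i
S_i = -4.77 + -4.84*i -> [-4.77, -9.61, -14.45, -19.29, -24.13]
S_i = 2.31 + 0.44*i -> [2.31, 2.75, 3.19, 3.63, 4.07]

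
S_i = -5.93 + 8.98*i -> [-5.93, 3.05, 12.03, 21.01, 29.99]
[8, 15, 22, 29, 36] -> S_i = 8 + 7*i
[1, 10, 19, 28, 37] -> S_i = 1 + 9*i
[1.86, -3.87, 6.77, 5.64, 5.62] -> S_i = Random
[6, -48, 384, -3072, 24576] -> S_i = 6*-8^i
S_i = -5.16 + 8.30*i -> [-5.16, 3.14, 11.44, 19.74, 28.04]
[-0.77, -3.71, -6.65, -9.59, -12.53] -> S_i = -0.77 + -2.94*i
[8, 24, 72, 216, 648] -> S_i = 8*3^i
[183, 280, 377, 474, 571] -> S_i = 183 + 97*i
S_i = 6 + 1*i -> [6, 7, 8, 9, 10]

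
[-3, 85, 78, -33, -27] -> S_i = Random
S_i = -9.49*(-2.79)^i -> [-9.49, 26.48, -73.87, 206.1, -575.02]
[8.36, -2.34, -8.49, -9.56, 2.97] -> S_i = Random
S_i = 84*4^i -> [84, 336, 1344, 5376, 21504]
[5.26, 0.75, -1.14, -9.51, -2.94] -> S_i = Random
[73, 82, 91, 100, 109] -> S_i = 73 + 9*i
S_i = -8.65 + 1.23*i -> [-8.65, -7.42, -6.19, -4.96, -3.73]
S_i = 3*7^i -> [3, 21, 147, 1029, 7203]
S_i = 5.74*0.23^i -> [5.74, 1.32, 0.3, 0.07, 0.02]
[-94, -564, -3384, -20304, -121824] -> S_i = -94*6^i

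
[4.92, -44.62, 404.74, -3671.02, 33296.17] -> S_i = 4.92*(-9.07)^i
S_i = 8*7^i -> [8, 56, 392, 2744, 19208]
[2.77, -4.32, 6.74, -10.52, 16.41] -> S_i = 2.77*(-1.56)^i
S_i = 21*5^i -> [21, 105, 525, 2625, 13125]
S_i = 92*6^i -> [92, 552, 3312, 19872, 119232]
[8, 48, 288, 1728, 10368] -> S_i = 8*6^i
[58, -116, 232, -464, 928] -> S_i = 58*-2^i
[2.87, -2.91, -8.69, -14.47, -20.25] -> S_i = 2.87 + -5.78*i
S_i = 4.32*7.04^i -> [4.32, 30.41, 214.11, 1507.31, 10611.44]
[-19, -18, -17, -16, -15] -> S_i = -19 + 1*i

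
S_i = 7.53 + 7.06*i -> [7.53, 14.59, 21.65, 28.71, 35.77]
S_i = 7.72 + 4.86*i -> [7.72, 12.58, 17.44, 22.3, 27.16]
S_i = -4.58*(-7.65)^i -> [-4.58, 35.04, -268.03, 2050.45, -15685.96]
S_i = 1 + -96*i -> [1, -95, -191, -287, -383]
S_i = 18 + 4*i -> [18, 22, 26, 30, 34]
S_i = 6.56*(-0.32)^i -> [6.56, -2.1, 0.67, -0.21, 0.07]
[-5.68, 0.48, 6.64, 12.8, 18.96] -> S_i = -5.68 + 6.16*i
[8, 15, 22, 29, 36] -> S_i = 8 + 7*i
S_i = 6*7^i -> [6, 42, 294, 2058, 14406]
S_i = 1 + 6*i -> [1, 7, 13, 19, 25]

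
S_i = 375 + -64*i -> [375, 311, 247, 183, 119]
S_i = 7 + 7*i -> [7, 14, 21, 28, 35]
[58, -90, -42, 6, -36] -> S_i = Random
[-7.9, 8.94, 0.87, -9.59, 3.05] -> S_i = Random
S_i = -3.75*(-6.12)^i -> [-3.75, 22.95, -140.45, 859.58, -5260.62]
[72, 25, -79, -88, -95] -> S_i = Random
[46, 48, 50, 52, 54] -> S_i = 46 + 2*i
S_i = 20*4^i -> [20, 80, 320, 1280, 5120]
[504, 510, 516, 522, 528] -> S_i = 504 + 6*i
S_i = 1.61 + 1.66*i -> [1.61, 3.27, 4.93, 6.59, 8.25]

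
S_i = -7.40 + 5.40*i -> [-7.4, -2.0, 3.4, 8.8, 14.2]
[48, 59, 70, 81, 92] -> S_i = 48 + 11*i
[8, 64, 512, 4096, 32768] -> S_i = 8*8^i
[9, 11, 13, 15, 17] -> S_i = 9 + 2*i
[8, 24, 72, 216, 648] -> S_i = 8*3^i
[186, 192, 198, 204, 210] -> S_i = 186 + 6*i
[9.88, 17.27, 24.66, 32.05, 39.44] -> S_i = 9.88 + 7.39*i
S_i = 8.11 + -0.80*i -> [8.11, 7.31, 6.51, 5.71, 4.91]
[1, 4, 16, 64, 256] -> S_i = 1*4^i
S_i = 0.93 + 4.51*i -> [0.93, 5.44, 9.95, 14.46, 18.97]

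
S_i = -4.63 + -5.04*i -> [-4.63, -9.67, -14.71, -19.75, -24.79]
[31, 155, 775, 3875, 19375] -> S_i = 31*5^i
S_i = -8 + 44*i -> [-8, 36, 80, 124, 168]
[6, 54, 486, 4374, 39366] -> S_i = 6*9^i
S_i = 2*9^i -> [2, 18, 162, 1458, 13122]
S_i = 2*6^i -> [2, 12, 72, 432, 2592]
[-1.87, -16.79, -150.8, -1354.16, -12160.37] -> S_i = -1.87*8.98^i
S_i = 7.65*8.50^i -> [7.65, 65.03, 552.71, 4698.06, 39933.48]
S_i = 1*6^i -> [1, 6, 36, 216, 1296]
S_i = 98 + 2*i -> [98, 100, 102, 104, 106]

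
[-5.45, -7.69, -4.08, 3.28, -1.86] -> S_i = Random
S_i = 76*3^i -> [76, 228, 684, 2052, 6156]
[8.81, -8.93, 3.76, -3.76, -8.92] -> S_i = Random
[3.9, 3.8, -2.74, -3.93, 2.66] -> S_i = Random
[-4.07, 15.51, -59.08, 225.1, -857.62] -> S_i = -4.07*(-3.81)^i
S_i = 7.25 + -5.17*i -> [7.25, 2.08, -3.09, -8.26, -13.43]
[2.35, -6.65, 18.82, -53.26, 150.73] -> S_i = 2.35*(-2.83)^i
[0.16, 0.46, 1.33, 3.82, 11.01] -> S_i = 0.16*2.88^i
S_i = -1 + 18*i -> [-1, 17, 35, 53, 71]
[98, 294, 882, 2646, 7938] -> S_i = 98*3^i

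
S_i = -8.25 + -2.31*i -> [-8.25, -10.56, -12.87, -15.18, -17.49]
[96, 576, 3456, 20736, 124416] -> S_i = 96*6^i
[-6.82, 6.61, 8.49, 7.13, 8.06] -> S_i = Random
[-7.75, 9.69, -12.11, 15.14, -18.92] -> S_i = -7.75*(-1.25)^i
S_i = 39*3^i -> [39, 117, 351, 1053, 3159]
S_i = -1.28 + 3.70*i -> [-1.28, 2.42, 6.12, 9.82, 13.52]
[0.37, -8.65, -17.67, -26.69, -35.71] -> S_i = 0.37 + -9.02*i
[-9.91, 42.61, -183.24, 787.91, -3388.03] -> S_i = -9.91*(-4.30)^i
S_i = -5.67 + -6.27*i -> [-5.67, -11.94, -18.21, -24.48, -30.75]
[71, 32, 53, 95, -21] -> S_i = Random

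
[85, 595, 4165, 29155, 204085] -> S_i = 85*7^i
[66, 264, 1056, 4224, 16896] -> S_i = 66*4^i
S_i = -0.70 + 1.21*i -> [-0.7, 0.51, 1.72, 2.93, 4.14]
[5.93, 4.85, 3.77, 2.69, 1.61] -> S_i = 5.93 + -1.08*i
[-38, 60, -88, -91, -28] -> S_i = Random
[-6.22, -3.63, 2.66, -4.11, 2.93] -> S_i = Random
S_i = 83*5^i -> [83, 415, 2075, 10375, 51875]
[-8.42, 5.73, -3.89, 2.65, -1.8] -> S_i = -8.42*(-0.68)^i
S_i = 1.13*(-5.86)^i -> [1.13, -6.62, 38.8, -227.39, 1332.51]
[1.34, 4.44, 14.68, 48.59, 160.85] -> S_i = 1.34*3.31^i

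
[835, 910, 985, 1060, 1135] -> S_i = 835 + 75*i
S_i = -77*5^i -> [-77, -385, -1925, -9625, -48125]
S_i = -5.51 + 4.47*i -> [-5.51, -1.04, 3.43, 7.9, 12.37]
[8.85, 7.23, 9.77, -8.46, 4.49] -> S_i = Random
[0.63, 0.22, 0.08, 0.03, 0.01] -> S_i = 0.63*0.35^i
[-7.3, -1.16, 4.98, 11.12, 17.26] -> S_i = -7.30 + 6.14*i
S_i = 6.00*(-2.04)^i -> [6.0, -12.24, 24.97, -50.94, 103.91]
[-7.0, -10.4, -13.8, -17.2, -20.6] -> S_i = -7.00 + -3.40*i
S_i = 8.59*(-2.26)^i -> [8.59, -19.41, 43.87, -99.16, 224.09]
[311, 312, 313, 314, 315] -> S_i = 311 + 1*i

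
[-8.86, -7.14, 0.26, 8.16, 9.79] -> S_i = Random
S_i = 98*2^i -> [98, 196, 392, 784, 1568]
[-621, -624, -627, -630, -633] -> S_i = -621 + -3*i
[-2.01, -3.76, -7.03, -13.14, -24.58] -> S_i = -2.01*1.87^i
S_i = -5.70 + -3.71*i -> [-5.7, -9.41, -13.12, -16.83, -20.54]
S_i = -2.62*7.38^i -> [-2.62, -19.34, -142.7, -1053.1, -7771.89]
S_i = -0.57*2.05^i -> [-0.57, -1.17, -2.4, -4.91, -10.07]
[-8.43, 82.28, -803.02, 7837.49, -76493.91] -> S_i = -8.43*(-9.76)^i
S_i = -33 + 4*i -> [-33, -29, -25, -21, -17]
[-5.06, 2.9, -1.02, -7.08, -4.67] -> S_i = Random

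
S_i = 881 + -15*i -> [881, 866, 851, 836, 821]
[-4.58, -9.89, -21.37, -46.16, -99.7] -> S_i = -4.58*2.16^i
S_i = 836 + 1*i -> [836, 837, 838, 839, 840]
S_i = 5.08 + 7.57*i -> [5.08, 12.65, 20.22, 27.79, 35.36]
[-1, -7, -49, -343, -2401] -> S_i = -1*7^i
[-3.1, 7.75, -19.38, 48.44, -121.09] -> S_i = -3.10*(-2.50)^i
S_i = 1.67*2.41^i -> [1.67, 4.02, 9.7, 23.38, 56.34]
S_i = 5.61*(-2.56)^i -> [5.61, -14.36, 36.77, -94.12, 240.95]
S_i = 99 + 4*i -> [99, 103, 107, 111, 115]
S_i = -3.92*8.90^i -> [-3.92, -34.89, -310.5, -2763.48, -24594.96]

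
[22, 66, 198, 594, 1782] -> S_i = 22*3^i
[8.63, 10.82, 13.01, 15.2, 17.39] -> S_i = 8.63 + 2.19*i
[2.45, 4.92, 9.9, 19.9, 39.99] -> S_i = 2.45*2.01^i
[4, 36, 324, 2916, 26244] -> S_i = 4*9^i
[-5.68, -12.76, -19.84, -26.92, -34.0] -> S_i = -5.68 + -7.08*i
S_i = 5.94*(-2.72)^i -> [5.94, -16.16, 43.95, -119.53, 325.13]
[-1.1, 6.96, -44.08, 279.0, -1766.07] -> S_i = -1.10*(-6.33)^i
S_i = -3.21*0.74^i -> [-3.21, -2.38, -1.76, -1.3, -0.96]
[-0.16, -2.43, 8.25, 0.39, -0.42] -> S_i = Random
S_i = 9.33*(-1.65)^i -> [9.33, -15.39, 25.4, -41.91, 69.15]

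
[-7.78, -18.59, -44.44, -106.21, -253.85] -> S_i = -7.78*2.39^i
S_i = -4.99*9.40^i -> [-4.99, -46.91, -440.92, -4144.61, -38959.37]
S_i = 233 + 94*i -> [233, 327, 421, 515, 609]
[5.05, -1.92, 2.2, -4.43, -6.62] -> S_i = Random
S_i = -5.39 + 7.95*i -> [-5.39, 2.56, 10.51, 18.46, 26.41]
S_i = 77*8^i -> [77, 616, 4928, 39424, 315392]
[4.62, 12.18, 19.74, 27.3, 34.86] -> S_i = 4.62 + 7.56*i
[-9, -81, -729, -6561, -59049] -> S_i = -9*9^i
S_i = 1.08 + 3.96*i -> [1.08, 5.04, 9.0, 12.96, 16.92]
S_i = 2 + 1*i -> [2, 3, 4, 5, 6]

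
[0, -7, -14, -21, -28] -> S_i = 0 + -7*i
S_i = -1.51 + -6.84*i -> [-1.51, -8.35, -15.19, -22.03, -28.87]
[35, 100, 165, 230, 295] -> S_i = 35 + 65*i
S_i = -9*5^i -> [-9, -45, -225, -1125, -5625]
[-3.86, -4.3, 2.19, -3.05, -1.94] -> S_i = Random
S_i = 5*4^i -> [5, 20, 80, 320, 1280]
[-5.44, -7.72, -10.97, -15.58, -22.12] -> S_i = -5.44*1.42^i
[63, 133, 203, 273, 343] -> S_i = 63 + 70*i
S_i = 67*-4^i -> [67, -268, 1072, -4288, 17152]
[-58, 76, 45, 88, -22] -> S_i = Random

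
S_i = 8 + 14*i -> [8, 22, 36, 50, 64]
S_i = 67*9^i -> [67, 603, 5427, 48843, 439587]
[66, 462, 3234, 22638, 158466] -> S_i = 66*7^i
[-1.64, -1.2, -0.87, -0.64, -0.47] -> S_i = -1.64*0.73^i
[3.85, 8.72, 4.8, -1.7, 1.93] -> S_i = Random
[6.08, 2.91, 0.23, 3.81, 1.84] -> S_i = Random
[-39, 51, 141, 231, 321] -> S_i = -39 + 90*i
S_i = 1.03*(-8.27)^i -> [1.03, -8.52, 70.44, -582.58, 4817.92]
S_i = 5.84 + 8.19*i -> [5.84, 14.03, 22.22, 30.41, 38.6]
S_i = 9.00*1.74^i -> [9.0, 15.66, 27.25, 47.41, 82.5]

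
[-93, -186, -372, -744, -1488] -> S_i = -93*2^i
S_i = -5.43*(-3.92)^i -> [-5.43, 21.29, -83.44, 327.08, -1282.17]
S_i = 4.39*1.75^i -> [4.39, 7.68, 13.44, 23.53, 41.17]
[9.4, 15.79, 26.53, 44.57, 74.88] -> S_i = 9.40*1.68^i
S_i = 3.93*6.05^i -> [3.93, 23.78, 143.85, 870.28, 5265.19]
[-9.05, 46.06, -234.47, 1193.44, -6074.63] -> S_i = -9.05*(-5.09)^i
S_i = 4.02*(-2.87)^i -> [4.02, -11.54, 33.11, -95.03, 272.74]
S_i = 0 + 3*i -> [0, 3, 6, 9, 12]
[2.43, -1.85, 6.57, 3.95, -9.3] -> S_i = Random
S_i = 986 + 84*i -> [986, 1070, 1154, 1238, 1322]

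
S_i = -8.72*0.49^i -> [-8.72, -4.27, -2.09, -1.03, -0.5]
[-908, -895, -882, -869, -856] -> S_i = -908 + 13*i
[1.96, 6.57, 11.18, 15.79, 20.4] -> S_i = 1.96 + 4.61*i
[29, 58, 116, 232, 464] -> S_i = 29*2^i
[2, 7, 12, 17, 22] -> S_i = 2 + 5*i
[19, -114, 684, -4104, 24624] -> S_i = 19*-6^i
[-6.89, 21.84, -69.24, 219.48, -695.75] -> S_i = -6.89*(-3.17)^i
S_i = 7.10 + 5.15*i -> [7.1, 12.25, 17.4, 22.55, 27.7]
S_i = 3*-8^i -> [3, -24, 192, -1536, 12288]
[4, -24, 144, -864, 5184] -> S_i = 4*-6^i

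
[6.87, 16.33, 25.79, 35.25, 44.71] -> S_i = 6.87 + 9.46*i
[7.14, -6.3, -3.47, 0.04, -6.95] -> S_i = Random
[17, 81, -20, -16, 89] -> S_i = Random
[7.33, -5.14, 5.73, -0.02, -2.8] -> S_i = Random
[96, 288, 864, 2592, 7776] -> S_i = 96*3^i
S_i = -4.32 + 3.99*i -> [-4.32, -0.33, 3.66, 7.65, 11.64]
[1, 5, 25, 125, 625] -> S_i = 1*5^i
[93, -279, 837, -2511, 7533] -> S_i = 93*-3^i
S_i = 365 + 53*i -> [365, 418, 471, 524, 577]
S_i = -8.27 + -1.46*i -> [-8.27, -9.73, -11.19, -12.65, -14.11]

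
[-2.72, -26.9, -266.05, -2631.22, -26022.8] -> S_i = -2.72*9.89^i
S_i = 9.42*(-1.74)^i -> [9.42, -16.39, 28.52, -49.62, 86.35]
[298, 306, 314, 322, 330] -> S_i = 298 + 8*i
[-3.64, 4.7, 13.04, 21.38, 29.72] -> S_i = -3.64 + 8.34*i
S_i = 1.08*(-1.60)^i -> [1.08, -1.73, 2.76, -4.42, 7.08]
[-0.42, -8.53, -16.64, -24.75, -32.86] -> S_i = -0.42 + -8.11*i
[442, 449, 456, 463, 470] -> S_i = 442 + 7*i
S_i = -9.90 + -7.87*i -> [-9.9, -17.77, -25.64, -33.51, -41.38]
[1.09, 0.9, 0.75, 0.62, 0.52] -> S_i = 1.09*0.83^i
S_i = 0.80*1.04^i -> [0.8, 0.83, 0.87, 0.9, 0.94]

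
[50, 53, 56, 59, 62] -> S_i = 50 + 3*i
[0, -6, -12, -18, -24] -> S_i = 0 + -6*i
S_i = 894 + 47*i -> [894, 941, 988, 1035, 1082]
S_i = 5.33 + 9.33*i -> [5.33, 14.66, 23.99, 33.32, 42.65]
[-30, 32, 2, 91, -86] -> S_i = Random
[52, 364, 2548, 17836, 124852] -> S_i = 52*7^i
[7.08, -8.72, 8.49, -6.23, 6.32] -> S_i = Random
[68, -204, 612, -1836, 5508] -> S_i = 68*-3^i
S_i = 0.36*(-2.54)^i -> [0.36, -0.91, 2.32, -5.9, 14.98]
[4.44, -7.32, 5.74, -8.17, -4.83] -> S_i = Random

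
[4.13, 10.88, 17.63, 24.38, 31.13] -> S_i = 4.13 + 6.75*i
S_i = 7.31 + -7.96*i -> [7.31, -0.65, -8.61, -16.57, -24.53]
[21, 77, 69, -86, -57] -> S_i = Random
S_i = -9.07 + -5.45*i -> [-9.07, -14.52, -19.97, -25.42, -30.87]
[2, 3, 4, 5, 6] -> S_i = 2 + 1*i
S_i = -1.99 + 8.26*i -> [-1.99, 6.27, 14.53, 22.79, 31.05]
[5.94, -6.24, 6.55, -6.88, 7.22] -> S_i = 5.94*(-1.05)^i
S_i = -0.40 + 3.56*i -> [-0.4, 3.16, 6.72, 10.28, 13.84]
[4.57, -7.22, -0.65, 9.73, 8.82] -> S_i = Random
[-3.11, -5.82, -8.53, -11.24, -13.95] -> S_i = -3.11 + -2.71*i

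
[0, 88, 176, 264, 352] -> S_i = 0 + 88*i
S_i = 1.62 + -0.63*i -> [1.62, 0.99, 0.36, -0.27, -0.9]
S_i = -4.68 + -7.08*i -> [-4.68, -11.76, -18.84, -25.92, -33.0]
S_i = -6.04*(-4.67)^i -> [-6.04, 28.21, -131.73, 615.16, -2872.79]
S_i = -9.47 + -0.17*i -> [-9.47, -9.64, -9.81, -9.98, -10.15]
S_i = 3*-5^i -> [3, -15, 75, -375, 1875]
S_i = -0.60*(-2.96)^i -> [-0.6, 1.78, -5.26, 15.56, -46.06]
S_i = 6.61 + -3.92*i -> [6.61, 2.69, -1.23, -5.15, -9.07]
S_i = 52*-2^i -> [52, -104, 208, -416, 832]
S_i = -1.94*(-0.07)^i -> [-1.94, 0.14, -0.01, 0.0, -0.0]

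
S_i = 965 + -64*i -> [965, 901, 837, 773, 709]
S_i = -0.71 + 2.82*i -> [-0.71, 2.11, 4.93, 7.75, 10.57]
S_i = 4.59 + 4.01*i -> [4.59, 8.6, 12.61, 16.62, 20.63]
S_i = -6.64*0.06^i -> [-6.64, -0.4, -0.02, -0.0, -0.0]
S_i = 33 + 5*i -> [33, 38, 43, 48, 53]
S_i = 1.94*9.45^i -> [1.94, 18.33, 173.25, 1637.18, 15471.38]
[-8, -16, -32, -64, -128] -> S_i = -8*2^i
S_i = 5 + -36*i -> [5, -31, -67, -103, -139]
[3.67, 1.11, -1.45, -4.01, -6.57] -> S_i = 3.67 + -2.56*i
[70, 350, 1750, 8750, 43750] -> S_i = 70*5^i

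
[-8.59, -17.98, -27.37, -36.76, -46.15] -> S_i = -8.59 + -9.39*i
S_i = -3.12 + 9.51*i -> [-3.12, 6.39, 15.9, 25.41, 34.92]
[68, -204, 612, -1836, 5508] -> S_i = 68*-3^i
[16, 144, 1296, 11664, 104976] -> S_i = 16*9^i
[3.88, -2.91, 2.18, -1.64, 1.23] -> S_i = 3.88*(-0.75)^i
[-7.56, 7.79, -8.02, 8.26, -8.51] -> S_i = -7.56*(-1.03)^i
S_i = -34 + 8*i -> [-34, -26, -18, -10, -2]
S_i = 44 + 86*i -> [44, 130, 216, 302, 388]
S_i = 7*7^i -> [7, 49, 343, 2401, 16807]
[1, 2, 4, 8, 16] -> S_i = 1*2^i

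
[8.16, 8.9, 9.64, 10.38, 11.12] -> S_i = 8.16 + 0.74*i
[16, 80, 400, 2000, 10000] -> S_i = 16*5^i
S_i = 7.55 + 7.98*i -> [7.55, 15.53, 23.51, 31.49, 39.47]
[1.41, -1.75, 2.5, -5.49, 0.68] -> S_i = Random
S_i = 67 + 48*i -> [67, 115, 163, 211, 259]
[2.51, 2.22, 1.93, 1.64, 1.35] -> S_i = 2.51 + -0.29*i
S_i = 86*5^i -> [86, 430, 2150, 10750, 53750]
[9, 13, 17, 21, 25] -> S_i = 9 + 4*i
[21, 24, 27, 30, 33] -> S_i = 21 + 3*i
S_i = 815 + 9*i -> [815, 824, 833, 842, 851]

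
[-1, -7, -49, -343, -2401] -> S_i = -1*7^i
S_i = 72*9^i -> [72, 648, 5832, 52488, 472392]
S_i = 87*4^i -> [87, 348, 1392, 5568, 22272]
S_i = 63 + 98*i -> [63, 161, 259, 357, 455]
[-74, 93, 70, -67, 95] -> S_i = Random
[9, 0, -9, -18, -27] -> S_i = 9 + -9*i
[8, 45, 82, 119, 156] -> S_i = 8 + 37*i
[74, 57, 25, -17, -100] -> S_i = Random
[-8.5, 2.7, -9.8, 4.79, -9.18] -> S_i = Random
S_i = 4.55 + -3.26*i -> [4.55, 1.29, -1.97, -5.23, -8.49]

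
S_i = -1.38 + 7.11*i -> [-1.38, 5.73, 12.84, 19.95, 27.06]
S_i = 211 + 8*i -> [211, 219, 227, 235, 243]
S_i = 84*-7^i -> [84, -588, 4116, -28812, 201684]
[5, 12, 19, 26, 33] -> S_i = 5 + 7*i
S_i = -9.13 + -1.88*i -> [-9.13, -11.01, -12.89, -14.77, -16.65]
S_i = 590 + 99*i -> [590, 689, 788, 887, 986]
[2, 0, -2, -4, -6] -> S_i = 2 + -2*i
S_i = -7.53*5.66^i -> [-7.53, -42.62, -241.23, -1365.35, -7727.89]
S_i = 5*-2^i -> [5, -10, 20, -40, 80]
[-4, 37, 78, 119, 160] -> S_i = -4 + 41*i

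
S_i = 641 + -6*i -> [641, 635, 629, 623, 617]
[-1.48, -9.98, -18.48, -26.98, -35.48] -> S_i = -1.48 + -8.50*i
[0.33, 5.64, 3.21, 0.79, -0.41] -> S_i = Random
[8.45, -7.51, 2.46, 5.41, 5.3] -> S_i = Random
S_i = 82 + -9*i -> [82, 73, 64, 55, 46]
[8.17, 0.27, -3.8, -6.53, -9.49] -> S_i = Random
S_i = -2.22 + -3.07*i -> [-2.22, -5.29, -8.36, -11.43, -14.5]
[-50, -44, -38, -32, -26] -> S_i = -50 + 6*i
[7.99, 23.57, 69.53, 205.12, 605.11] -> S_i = 7.99*2.95^i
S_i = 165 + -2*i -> [165, 163, 161, 159, 157]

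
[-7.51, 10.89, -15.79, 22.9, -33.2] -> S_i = -7.51*(-1.45)^i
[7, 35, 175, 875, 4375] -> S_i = 7*5^i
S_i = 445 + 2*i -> [445, 447, 449, 451, 453]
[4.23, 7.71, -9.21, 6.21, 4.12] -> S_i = Random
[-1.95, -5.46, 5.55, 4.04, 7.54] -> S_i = Random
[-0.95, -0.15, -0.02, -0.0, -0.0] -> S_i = -0.95*0.16^i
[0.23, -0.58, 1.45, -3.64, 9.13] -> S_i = 0.23*(-2.51)^i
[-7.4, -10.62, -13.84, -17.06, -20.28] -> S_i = -7.40 + -3.22*i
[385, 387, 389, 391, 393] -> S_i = 385 + 2*i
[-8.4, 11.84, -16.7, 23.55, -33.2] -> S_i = -8.40*(-1.41)^i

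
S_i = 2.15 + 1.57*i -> [2.15, 3.72, 5.29, 6.86, 8.43]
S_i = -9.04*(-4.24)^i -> [-9.04, 38.33, -162.52, 689.07, -2921.67]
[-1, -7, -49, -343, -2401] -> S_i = -1*7^i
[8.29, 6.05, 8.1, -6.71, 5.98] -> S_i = Random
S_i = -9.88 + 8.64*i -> [-9.88, -1.24, 7.4, 16.04, 24.68]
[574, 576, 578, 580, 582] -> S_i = 574 + 2*i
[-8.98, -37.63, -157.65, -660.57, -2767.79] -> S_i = -8.98*4.19^i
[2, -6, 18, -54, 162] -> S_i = 2*-3^i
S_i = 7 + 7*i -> [7, 14, 21, 28, 35]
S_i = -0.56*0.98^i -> [-0.56, -0.55, -0.54, -0.53, -0.52]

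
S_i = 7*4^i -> [7, 28, 112, 448, 1792]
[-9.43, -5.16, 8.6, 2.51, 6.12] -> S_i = Random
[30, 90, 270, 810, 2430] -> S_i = 30*3^i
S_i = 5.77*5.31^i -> [5.77, 30.64, 162.69, 863.89, 4587.27]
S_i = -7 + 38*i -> [-7, 31, 69, 107, 145]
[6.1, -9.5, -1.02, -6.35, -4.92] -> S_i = Random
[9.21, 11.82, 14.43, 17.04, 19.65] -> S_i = 9.21 + 2.61*i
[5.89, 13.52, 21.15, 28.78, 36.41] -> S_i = 5.89 + 7.63*i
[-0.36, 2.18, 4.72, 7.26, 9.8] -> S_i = -0.36 + 2.54*i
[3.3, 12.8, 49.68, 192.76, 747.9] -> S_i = 3.30*3.88^i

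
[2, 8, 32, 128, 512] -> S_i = 2*4^i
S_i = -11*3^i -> [-11, -33, -99, -297, -891]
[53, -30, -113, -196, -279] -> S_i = 53 + -83*i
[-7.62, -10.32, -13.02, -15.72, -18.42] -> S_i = -7.62 + -2.70*i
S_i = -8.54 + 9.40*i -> [-8.54, 0.86, 10.26, 19.66, 29.06]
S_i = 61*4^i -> [61, 244, 976, 3904, 15616]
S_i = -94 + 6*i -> [-94, -88, -82, -76, -70]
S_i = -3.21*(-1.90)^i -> [-3.21, 6.1, -11.59, 22.02, -41.83]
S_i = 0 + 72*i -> [0, 72, 144, 216, 288]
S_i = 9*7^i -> [9, 63, 441, 3087, 21609]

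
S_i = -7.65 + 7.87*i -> [-7.65, 0.22, 8.09, 15.96, 23.83]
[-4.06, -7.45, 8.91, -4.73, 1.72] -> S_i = Random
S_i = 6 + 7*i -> [6, 13, 20, 27, 34]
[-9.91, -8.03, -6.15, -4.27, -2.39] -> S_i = -9.91 + 1.88*i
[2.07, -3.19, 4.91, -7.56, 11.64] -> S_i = 2.07*(-1.54)^i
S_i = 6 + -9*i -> [6, -3, -12, -21, -30]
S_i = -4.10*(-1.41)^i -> [-4.1, 5.78, -8.15, 11.49, -16.21]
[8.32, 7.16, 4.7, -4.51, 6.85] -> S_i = Random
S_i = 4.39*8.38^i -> [4.39, 36.79, 308.29, 2583.43, 21649.14]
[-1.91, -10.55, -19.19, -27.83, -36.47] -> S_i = -1.91 + -8.64*i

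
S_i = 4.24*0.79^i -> [4.24, 3.35, 2.65, 2.09, 1.65]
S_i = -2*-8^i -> [-2, 16, -128, 1024, -8192]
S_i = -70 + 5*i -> [-70, -65, -60, -55, -50]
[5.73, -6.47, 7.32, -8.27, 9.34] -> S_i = 5.73*(-1.13)^i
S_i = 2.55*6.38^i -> [2.55, 16.27, 103.8, 662.22, 4224.96]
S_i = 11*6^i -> [11, 66, 396, 2376, 14256]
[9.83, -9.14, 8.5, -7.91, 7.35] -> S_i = 9.83*(-0.93)^i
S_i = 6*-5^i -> [6, -30, 150, -750, 3750]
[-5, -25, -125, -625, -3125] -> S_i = -5*5^i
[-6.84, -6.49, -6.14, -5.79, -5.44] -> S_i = -6.84 + 0.35*i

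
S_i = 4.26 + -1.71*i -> [4.26, 2.55, 0.84, -0.87, -2.58]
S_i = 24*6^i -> [24, 144, 864, 5184, 31104]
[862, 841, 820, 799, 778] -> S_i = 862 + -21*i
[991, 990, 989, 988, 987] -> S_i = 991 + -1*i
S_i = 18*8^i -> [18, 144, 1152, 9216, 73728]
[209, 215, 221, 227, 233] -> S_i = 209 + 6*i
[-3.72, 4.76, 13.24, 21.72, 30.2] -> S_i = -3.72 + 8.48*i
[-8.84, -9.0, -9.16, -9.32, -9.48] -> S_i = -8.84 + -0.16*i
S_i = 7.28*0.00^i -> [7.28, 0.0, 0.0, 0.0, 0.0]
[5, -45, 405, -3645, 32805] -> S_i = 5*-9^i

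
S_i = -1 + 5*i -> [-1, 4, 9, 14, 19]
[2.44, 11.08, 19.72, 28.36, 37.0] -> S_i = 2.44 + 8.64*i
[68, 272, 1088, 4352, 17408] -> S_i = 68*4^i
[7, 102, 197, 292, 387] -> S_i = 7 + 95*i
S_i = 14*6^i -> [14, 84, 504, 3024, 18144]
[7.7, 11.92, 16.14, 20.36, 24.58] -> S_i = 7.70 + 4.22*i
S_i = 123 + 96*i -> [123, 219, 315, 411, 507]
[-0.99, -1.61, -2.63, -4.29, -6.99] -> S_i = -0.99*1.63^i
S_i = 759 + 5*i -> [759, 764, 769, 774, 779]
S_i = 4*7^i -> [4, 28, 196, 1372, 9604]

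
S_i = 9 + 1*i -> [9, 10, 11, 12, 13]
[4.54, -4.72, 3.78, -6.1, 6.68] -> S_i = Random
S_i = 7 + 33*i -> [7, 40, 73, 106, 139]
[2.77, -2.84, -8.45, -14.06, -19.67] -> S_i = 2.77 + -5.61*i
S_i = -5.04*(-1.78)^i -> [-5.04, 8.97, -15.97, 28.42, -50.6]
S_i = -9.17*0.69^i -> [-9.17, -6.33, -4.37, -3.01, -2.08]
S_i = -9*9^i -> [-9, -81, -729, -6561, -59049]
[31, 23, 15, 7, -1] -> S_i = 31 + -8*i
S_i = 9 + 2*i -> [9, 11, 13, 15, 17]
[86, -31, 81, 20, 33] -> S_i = Random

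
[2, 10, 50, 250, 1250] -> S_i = 2*5^i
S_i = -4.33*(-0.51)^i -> [-4.33, 2.21, -1.13, 0.57, -0.29]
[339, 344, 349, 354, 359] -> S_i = 339 + 5*i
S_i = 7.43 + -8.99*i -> [7.43, -1.56, -10.55, -19.54, -28.53]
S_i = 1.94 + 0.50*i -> [1.94, 2.44, 2.94, 3.44, 3.94]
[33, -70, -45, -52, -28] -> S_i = Random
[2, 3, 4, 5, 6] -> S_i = 2 + 1*i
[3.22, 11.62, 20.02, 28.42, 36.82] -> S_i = 3.22 + 8.40*i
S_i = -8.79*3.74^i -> [-8.79, -32.87, -122.95, -459.84, -1719.79]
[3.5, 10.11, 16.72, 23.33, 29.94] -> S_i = 3.50 + 6.61*i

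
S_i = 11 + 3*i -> [11, 14, 17, 20, 23]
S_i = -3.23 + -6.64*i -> [-3.23, -9.87, -16.51, -23.15, -29.79]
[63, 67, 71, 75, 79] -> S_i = 63 + 4*i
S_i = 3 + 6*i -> [3, 9, 15, 21, 27]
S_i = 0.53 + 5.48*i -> [0.53, 6.01, 11.49, 16.97, 22.45]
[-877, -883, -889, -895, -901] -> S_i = -877 + -6*i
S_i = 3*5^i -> [3, 15, 75, 375, 1875]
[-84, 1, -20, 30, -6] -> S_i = Random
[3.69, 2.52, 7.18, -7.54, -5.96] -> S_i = Random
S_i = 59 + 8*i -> [59, 67, 75, 83, 91]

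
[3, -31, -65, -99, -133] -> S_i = 3 + -34*i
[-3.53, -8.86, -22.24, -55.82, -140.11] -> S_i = -3.53*2.51^i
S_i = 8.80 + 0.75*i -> [8.8, 9.55, 10.3, 11.05, 11.8]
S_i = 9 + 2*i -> [9, 11, 13, 15, 17]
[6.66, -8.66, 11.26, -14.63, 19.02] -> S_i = 6.66*(-1.30)^i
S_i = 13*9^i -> [13, 117, 1053, 9477, 85293]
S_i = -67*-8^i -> [-67, 536, -4288, 34304, -274432]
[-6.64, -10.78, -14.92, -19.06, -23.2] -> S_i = -6.64 + -4.14*i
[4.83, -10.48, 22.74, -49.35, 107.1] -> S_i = 4.83*(-2.17)^i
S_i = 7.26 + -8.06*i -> [7.26, -0.8, -8.86, -16.92, -24.98]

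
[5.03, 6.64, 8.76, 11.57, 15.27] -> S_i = 5.03*1.32^i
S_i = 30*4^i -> [30, 120, 480, 1920, 7680]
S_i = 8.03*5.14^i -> [8.03, 41.27, 212.15, 1090.45, 5604.9]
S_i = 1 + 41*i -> [1, 42, 83, 124, 165]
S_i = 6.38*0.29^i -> [6.38, 1.85, 0.54, 0.16, 0.05]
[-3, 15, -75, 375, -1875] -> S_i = -3*-5^i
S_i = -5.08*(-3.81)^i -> [-5.08, 19.35, -73.74, 280.96, -1070.44]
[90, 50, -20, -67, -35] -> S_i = Random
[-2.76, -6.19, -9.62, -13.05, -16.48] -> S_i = -2.76 + -3.43*i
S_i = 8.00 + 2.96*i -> [8.0, 10.96, 13.92, 16.88, 19.84]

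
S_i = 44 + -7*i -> [44, 37, 30, 23, 16]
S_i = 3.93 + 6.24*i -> [3.93, 10.17, 16.41, 22.65, 28.89]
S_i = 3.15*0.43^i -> [3.15, 1.35, 0.58, 0.25, 0.11]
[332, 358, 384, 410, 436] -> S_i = 332 + 26*i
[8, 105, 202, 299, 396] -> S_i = 8 + 97*i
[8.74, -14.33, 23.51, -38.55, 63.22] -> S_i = 8.74*(-1.64)^i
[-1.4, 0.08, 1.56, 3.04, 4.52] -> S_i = -1.40 + 1.48*i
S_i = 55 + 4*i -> [55, 59, 63, 67, 71]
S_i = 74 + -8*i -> [74, 66, 58, 50, 42]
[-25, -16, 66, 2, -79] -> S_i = Random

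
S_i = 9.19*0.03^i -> [9.19, 0.28, 0.01, 0.0, 0.0]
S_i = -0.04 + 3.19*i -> [-0.04, 3.15, 6.34, 9.53, 12.72]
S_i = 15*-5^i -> [15, -75, 375, -1875, 9375]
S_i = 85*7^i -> [85, 595, 4165, 29155, 204085]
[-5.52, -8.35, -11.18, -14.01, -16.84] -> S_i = -5.52 + -2.83*i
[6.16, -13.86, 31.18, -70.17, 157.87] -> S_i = 6.16*(-2.25)^i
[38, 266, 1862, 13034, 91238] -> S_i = 38*7^i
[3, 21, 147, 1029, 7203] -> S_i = 3*7^i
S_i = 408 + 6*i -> [408, 414, 420, 426, 432]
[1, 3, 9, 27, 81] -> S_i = 1*3^i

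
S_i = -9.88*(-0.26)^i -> [-9.88, 2.57, -0.67, 0.17, -0.05]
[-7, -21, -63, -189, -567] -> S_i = -7*3^i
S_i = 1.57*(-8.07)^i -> [1.57, -12.67, 102.25, -825.13, 6658.77]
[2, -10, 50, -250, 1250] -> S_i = 2*-5^i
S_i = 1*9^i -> [1, 9, 81, 729, 6561]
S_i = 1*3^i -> [1, 3, 9, 27, 81]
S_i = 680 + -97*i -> [680, 583, 486, 389, 292]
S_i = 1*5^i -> [1, 5, 25, 125, 625]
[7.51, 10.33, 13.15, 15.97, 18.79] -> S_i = 7.51 + 2.82*i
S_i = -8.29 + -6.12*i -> [-8.29, -14.41, -20.53, -26.65, -32.77]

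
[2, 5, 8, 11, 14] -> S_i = 2 + 3*i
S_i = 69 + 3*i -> [69, 72, 75, 78, 81]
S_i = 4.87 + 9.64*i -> [4.87, 14.51, 24.15, 33.79, 43.43]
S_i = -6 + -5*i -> [-6, -11, -16, -21, -26]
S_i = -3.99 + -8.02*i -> [-3.99, -12.01, -20.03, -28.05, -36.07]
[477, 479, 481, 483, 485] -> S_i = 477 + 2*i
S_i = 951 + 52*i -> [951, 1003, 1055, 1107, 1159]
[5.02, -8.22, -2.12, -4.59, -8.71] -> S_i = Random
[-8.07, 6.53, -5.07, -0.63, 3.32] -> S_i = Random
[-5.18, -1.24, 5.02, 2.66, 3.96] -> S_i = Random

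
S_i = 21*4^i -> [21, 84, 336, 1344, 5376]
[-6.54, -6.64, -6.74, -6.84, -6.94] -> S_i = -6.54 + -0.10*i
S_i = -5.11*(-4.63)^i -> [-5.11, 23.66, -109.54, 507.18, -2348.25]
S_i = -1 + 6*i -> [-1, 5, 11, 17, 23]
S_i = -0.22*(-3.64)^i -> [-0.22, 0.8, -2.91, 10.61, -38.62]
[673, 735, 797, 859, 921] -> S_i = 673 + 62*i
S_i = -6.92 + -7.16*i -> [-6.92, -14.08, -21.24, -28.4, -35.56]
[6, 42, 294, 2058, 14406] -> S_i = 6*7^i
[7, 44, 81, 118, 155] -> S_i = 7 + 37*i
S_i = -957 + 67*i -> [-957, -890, -823, -756, -689]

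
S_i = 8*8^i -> [8, 64, 512, 4096, 32768]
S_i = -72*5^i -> [-72, -360, -1800, -9000, -45000]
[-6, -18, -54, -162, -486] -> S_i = -6*3^i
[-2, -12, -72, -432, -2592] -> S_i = -2*6^i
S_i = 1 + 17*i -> [1, 18, 35, 52, 69]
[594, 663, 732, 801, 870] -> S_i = 594 + 69*i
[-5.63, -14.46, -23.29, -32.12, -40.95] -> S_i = -5.63 + -8.83*i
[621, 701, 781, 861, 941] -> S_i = 621 + 80*i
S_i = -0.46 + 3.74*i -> [-0.46, 3.28, 7.02, 10.76, 14.5]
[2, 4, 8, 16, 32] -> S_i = 2*2^i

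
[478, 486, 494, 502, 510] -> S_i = 478 + 8*i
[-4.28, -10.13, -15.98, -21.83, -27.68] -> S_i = -4.28 + -5.85*i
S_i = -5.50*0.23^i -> [-5.5, -1.27, -0.29, -0.07, -0.02]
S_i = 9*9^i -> [9, 81, 729, 6561, 59049]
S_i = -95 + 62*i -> [-95, -33, 29, 91, 153]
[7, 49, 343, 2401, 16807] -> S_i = 7*7^i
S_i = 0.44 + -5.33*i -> [0.44, -4.89, -10.22, -15.55, -20.88]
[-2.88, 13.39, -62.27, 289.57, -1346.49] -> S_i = -2.88*(-4.65)^i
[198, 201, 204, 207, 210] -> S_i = 198 + 3*i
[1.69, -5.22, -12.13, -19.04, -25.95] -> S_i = 1.69 + -6.91*i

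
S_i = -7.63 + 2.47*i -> [-7.63, -5.16, -2.69, -0.22, 2.25]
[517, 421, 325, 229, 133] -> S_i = 517 + -96*i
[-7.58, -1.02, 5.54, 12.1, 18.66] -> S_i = -7.58 + 6.56*i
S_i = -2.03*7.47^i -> [-2.03, -15.16, -113.28, -846.17, -6320.89]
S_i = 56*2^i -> [56, 112, 224, 448, 896]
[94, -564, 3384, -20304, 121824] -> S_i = 94*-6^i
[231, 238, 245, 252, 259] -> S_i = 231 + 7*i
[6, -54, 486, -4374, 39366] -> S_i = 6*-9^i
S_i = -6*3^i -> [-6, -18, -54, -162, -486]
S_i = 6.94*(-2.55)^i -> [6.94, -17.7, 45.13, -115.07, 293.44]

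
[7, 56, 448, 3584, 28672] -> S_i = 7*8^i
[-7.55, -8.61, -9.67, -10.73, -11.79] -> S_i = -7.55 + -1.06*i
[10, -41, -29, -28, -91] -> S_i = Random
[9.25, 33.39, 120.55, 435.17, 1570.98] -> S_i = 9.25*3.61^i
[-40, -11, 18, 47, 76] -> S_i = -40 + 29*i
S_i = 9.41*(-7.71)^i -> [9.41, -72.55, 559.37, -4312.73, 33251.19]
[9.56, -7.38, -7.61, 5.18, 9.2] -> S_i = Random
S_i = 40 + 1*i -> [40, 41, 42, 43, 44]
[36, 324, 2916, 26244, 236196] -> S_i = 36*9^i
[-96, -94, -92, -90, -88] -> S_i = -96 + 2*i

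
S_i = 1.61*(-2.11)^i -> [1.61, -3.4, 7.17, -15.12, 31.91]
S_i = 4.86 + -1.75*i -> [4.86, 3.11, 1.36, -0.39, -2.14]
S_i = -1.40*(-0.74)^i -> [-1.4, 1.04, -0.77, 0.57, -0.42]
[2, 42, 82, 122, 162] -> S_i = 2 + 40*i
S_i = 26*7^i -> [26, 182, 1274, 8918, 62426]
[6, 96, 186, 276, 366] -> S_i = 6 + 90*i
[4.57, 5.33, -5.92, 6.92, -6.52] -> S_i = Random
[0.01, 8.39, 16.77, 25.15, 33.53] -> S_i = 0.01 + 8.38*i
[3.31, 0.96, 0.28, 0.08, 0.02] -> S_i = 3.31*0.29^i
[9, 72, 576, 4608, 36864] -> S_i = 9*8^i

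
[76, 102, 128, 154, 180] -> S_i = 76 + 26*i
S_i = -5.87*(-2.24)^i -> [-5.87, 13.15, -29.45, 65.98, -147.78]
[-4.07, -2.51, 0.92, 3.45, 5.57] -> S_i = Random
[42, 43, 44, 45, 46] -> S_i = 42 + 1*i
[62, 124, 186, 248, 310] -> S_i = 62 + 62*i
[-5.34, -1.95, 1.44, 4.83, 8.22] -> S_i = -5.34 + 3.39*i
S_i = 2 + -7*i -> [2, -5, -12, -19, -26]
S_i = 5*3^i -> [5, 15, 45, 135, 405]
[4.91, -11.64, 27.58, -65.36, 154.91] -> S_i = 4.91*(-2.37)^i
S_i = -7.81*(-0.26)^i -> [-7.81, 2.03, -0.53, 0.14, -0.04]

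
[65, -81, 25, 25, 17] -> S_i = Random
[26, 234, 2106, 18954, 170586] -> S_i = 26*9^i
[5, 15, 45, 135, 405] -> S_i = 5*3^i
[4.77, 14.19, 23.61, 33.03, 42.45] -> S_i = 4.77 + 9.42*i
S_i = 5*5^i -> [5, 25, 125, 625, 3125]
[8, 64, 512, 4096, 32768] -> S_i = 8*8^i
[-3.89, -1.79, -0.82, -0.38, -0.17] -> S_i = -3.89*0.46^i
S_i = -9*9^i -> [-9, -81, -729, -6561, -59049]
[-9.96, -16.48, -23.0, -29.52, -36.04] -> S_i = -9.96 + -6.52*i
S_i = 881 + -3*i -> [881, 878, 875, 872, 869]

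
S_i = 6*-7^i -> [6, -42, 294, -2058, 14406]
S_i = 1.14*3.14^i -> [1.14, 3.58, 11.24, 35.29, 110.82]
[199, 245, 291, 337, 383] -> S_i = 199 + 46*i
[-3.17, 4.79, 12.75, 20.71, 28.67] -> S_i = -3.17 + 7.96*i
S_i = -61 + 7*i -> [-61, -54, -47, -40, -33]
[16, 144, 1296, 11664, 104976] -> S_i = 16*9^i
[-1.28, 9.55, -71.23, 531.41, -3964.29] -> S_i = -1.28*(-7.46)^i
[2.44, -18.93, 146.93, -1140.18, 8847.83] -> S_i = 2.44*(-7.76)^i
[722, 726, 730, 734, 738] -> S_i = 722 + 4*i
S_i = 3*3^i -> [3, 9, 27, 81, 243]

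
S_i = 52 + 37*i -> [52, 89, 126, 163, 200]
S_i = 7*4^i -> [7, 28, 112, 448, 1792]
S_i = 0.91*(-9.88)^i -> [0.91, -8.99, 88.83, -877.63, 8671.0]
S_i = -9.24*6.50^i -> [-9.24, -60.06, -390.39, -2537.54, -16493.98]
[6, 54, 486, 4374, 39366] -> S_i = 6*9^i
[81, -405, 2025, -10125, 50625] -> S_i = 81*-5^i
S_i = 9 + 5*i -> [9, 14, 19, 24, 29]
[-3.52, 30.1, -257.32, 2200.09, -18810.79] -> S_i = -3.52*(-8.55)^i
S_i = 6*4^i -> [6, 24, 96, 384, 1536]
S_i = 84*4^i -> [84, 336, 1344, 5376, 21504]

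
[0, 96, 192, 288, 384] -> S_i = 0 + 96*i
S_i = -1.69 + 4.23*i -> [-1.69, 2.54, 6.77, 11.0, 15.23]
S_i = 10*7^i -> [10, 70, 490, 3430, 24010]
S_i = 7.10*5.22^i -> [7.1, 37.06, 193.46, 1009.88, 5271.57]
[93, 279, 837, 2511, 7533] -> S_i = 93*3^i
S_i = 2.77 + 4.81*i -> [2.77, 7.58, 12.39, 17.2, 22.01]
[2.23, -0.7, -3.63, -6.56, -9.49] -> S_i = 2.23 + -2.93*i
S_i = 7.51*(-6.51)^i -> [7.51, -48.89, 318.27, -2071.97, 13488.51]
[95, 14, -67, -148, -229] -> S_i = 95 + -81*i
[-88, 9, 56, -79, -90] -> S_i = Random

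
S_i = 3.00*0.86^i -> [3.0, 2.58, 2.22, 1.91, 1.64]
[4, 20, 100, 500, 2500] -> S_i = 4*5^i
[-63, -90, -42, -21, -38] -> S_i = Random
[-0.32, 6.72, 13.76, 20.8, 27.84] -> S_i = -0.32 + 7.04*i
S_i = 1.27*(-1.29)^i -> [1.27, -1.64, 2.11, -2.73, 3.52]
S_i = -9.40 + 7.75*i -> [-9.4, -1.65, 6.1, 13.85, 21.6]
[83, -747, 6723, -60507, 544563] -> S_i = 83*-9^i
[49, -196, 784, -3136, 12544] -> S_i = 49*-4^i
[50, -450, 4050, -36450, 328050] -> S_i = 50*-9^i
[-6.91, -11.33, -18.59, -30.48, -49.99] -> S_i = -6.91*1.64^i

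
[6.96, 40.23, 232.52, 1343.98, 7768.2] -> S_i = 6.96*5.78^i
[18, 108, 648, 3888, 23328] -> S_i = 18*6^i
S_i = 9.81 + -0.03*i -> [9.81, 9.78, 9.75, 9.72, 9.69]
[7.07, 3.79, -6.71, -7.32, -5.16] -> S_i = Random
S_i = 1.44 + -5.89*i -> [1.44, -4.45, -10.34, -16.23, -22.12]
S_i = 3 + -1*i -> [3, 2, 1, 0, -1]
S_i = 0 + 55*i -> [0, 55, 110, 165, 220]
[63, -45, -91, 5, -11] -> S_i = Random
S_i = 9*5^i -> [9, 45, 225, 1125, 5625]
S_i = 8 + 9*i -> [8, 17, 26, 35, 44]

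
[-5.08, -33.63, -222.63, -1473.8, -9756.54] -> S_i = -5.08*6.62^i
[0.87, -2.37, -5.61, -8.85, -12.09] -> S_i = 0.87 + -3.24*i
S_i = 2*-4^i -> [2, -8, 32, -128, 512]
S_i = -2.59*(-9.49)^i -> [-2.59, 24.58, -233.26, 2213.6, -21007.03]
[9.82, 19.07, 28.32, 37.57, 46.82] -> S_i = 9.82 + 9.25*i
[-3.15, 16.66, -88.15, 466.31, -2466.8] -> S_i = -3.15*(-5.29)^i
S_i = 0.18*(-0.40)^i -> [0.18, -0.07, 0.03, -0.01, 0.0]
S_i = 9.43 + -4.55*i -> [9.43, 4.88, 0.33, -4.22, -8.77]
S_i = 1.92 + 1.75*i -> [1.92, 3.67, 5.42, 7.17, 8.92]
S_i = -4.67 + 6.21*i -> [-4.67, 1.54, 7.75, 13.96, 20.17]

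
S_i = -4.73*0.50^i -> [-4.73, -2.37, -1.18, -0.59, -0.3]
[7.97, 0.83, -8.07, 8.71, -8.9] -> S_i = Random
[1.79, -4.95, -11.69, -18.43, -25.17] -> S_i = 1.79 + -6.74*i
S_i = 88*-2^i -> [88, -176, 352, -704, 1408]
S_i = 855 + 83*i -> [855, 938, 1021, 1104, 1187]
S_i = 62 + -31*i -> [62, 31, 0, -31, -62]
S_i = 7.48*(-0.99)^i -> [7.48, -7.41, 7.33, -7.26, 7.19]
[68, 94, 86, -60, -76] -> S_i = Random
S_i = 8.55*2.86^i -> [8.55, 24.45, 69.94, 200.02, 572.05]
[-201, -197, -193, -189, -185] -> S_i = -201 + 4*i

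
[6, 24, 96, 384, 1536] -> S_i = 6*4^i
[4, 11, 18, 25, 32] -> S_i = 4 + 7*i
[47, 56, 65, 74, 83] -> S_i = 47 + 9*i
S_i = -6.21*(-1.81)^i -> [-6.21, 11.24, -20.34, 36.82, -66.65]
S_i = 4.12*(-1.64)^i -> [4.12, -6.76, 11.08, -18.17, 29.8]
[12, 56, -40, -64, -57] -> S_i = Random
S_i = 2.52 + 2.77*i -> [2.52, 5.29, 8.06, 10.83, 13.6]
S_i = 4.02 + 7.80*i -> [4.02, 11.82, 19.62, 27.42, 35.22]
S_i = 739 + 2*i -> [739, 741, 743, 745, 747]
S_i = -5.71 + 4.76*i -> [-5.71, -0.95, 3.81, 8.57, 13.33]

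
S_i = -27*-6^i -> [-27, 162, -972, 5832, -34992]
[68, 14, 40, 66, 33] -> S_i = Random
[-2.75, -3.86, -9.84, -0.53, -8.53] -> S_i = Random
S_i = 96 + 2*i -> [96, 98, 100, 102, 104]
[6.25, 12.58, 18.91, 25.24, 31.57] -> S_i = 6.25 + 6.33*i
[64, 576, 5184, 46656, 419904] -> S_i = 64*9^i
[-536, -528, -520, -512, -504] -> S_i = -536 + 8*i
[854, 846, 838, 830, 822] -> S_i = 854 + -8*i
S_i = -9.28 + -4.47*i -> [-9.28, -13.75, -18.22, -22.69, -27.16]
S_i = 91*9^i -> [91, 819, 7371, 66339, 597051]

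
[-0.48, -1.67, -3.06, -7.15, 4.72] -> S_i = Random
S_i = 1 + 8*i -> [1, 9, 17, 25, 33]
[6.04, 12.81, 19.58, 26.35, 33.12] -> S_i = 6.04 + 6.77*i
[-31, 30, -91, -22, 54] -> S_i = Random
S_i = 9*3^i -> [9, 27, 81, 243, 729]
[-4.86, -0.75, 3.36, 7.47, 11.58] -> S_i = -4.86 + 4.11*i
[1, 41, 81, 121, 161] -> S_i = 1 + 40*i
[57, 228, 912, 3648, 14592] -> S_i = 57*4^i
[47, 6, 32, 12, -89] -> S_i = Random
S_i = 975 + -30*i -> [975, 945, 915, 885, 855]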